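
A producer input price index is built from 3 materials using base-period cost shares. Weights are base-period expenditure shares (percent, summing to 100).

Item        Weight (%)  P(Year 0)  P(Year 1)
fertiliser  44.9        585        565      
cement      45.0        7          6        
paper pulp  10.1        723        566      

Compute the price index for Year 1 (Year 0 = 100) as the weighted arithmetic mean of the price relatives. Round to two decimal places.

89.84

fertiliser: 44.9 × (565/585) = 44.9 × 0.965812 = 43.3650
cement: 45.0 × (6/7) = 45.0 × 0.857143 = 38.5714
paper pulp: 10.1 × (566/723) = 10.1 × 0.782849 = 7.9068
Index = Σ wᵢ·(p₁ᵢ/p₀ᵢ) = 43.3650 + 38.5714 + 7.9068 = 89.8432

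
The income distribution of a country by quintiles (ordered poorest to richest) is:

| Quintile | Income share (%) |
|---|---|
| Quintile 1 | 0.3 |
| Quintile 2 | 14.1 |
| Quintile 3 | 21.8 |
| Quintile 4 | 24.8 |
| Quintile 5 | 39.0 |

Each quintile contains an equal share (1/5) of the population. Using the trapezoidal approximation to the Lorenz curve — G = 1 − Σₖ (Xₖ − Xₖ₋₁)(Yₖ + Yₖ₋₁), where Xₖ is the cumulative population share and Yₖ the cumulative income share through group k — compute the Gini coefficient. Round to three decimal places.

Cumulative income shares Yₖ: 0.0030, 0.1440, 0.3620, 0.6100, 1.0000
Σ (Xₖ−Xₖ₋₁)(Yₖ+Yₖ₋₁) = (1/5)(0.0030+0.0000) + (1/5)(0.1440+0.0030) + (1/5)(0.3620+0.1440) + (1/5)(0.6100+0.3620) + (1/5)(1.0000+0.6100)
  = 0.0006 + 0.0294 + 0.1012 + 0.1944 + 0.3220 = 0.6476
G = 1 − 0.6476 = 0.3524

0.352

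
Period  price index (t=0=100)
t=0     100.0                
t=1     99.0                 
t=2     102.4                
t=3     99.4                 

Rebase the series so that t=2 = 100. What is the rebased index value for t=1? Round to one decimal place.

Rebased(t=1) = 99.0 / 102.4 × 100 = 96.6797

96.7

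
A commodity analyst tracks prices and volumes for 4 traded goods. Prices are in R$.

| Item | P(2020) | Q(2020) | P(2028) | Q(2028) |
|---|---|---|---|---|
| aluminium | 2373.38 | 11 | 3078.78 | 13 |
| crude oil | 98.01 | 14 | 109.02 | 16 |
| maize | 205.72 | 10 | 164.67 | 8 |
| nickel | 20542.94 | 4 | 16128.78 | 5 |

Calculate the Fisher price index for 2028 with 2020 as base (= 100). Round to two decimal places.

90.68

Laspeyres component (base-period weights):
ΣP(2028)Q(2020) = 3078.78×11 + 109.02×14 + 164.67×10 + 16128.78×4 = 33866.58 + 1526.28 + 1646.7 + 64515.12 = 101554.68
ΣP(2020)Q(2020) = 2373.38×11 + 98.01×14 + 205.72×10 + 20542.94×4 = 26107.18 + 1372.14 + 2057.2 + 82171.76 = 111708.28
L = 101554.68 / 111708.28 × 100 = 90.9106
Paasche component (current-period weights):
ΣP(2028)Q(2028) = 3078.78×13 + 109.02×16 + 164.67×8 + 16128.78×5 = 40024.14 + 1744.32 + 1317.36 + 80643.9 = 123729.72
ΣP(2020)Q(2028) = 2373.38×13 + 98.01×16 + 205.72×8 + 20542.94×5 = 30853.94 + 1568.16 + 1645.76 + 102714.7 = 136782.56
P = 123729.72 / 136782.56 × 100 = 90.4572
Fisher = √(L × P) = √(90.9106 × 90.4572) = 90.6836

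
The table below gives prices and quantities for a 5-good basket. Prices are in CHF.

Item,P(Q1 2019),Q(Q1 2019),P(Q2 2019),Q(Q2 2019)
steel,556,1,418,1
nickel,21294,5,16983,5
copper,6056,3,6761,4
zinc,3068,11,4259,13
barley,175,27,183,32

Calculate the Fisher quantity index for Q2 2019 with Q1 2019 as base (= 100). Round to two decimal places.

109.13

Laspeyres component (base-period weights):
ΣP(Q1 2019)Q(Q2 2019) = 556×1 + 21294×5 + 6056×4 + 3068×13 + 175×32 = 556 + 106470 + 24224 + 39884 + 5600 = 176734
ΣP(Q1 2019)Q(Q1 2019) = 556×1 + 21294×5 + 6056×3 + 3068×11 + 175×27 = 556 + 106470 + 18168 + 33748 + 4725 = 163667
L = 176734 / 163667 × 100 = 107.9839
Paasche component (current-period weights):
ΣP(Q2 2019)Q(Q2 2019) = 418×1 + 16983×5 + 6761×4 + 4259×13 + 183×32 = 418 + 84915 + 27044 + 55367 + 5856 = 173600
ΣP(Q2 2019)Q(Q1 2019) = 418×1 + 16983×5 + 6761×3 + 4259×11 + 183×27 = 418 + 84915 + 20283 + 46849 + 4941 = 157406
P = 173600 / 157406 × 100 = 110.2880
Fisher = √(L × P) = √(107.9839 × 110.2880) = 109.1299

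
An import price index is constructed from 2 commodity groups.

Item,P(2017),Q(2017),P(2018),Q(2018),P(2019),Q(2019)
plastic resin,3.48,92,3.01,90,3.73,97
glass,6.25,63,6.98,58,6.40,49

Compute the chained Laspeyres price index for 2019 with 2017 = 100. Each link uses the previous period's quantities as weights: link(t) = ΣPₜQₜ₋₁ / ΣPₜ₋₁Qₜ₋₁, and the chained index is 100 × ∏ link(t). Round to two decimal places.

105.01

Link 2017→2018:
ΣP(2018)Q(2017) = 3.01×92 + 6.98×63 = 276.92 + 439.74 = 716.66
ΣP(2017)Q(2017) = 3.48×92 + 6.25×63 = 320.16 + 393.75 = 713.91
link = 716.66/713.91 = 1.003852
Link 2018→2019:
ΣP(2019)Q(2018) = 3.73×90 + 6.40×58 = 335.7 + 371.2 = 706.9
ΣP(2018)Q(2018) = 3.01×90 + 6.98×58 = 270.9 + 404.84 = 675.74
link = 706.9/675.74 = 1.046112
Chained index = 100 × 1.003852 × 1.046112 = 105.0142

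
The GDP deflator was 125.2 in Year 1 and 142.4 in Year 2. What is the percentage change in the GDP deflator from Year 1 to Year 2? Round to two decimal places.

Change = (142.4 − 125.2) / 125.2 × 100
       = 17.2 / 125.2 × 100 = 13.7380%

13.74%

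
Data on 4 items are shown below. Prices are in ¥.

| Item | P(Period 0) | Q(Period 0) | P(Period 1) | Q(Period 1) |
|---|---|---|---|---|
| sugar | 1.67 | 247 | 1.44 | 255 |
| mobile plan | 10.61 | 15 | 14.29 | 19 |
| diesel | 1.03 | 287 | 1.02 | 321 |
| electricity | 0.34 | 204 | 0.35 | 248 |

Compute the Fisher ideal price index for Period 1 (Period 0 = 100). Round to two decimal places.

100.37

Laspeyres component (base-period weights):
ΣP(Period 1)Q(Period 0) = 1.44×247 + 14.29×15 + 1.02×287 + 0.35×204 = 355.68 + 214.35 + 292.74 + 71.4 = 934.17
ΣP(Period 0)Q(Period 0) = 1.67×247 + 10.61×15 + 1.03×287 + 0.34×204 = 412.49 + 159.15 + 295.61 + 69.36 = 936.61
L = 934.17 / 936.61 × 100 = 99.7395
Paasche component (current-period weights):
ΣP(Period 1)Q(Period 1) = 1.44×255 + 14.29×19 + 1.02×321 + 0.35×248 = 367.2 + 271.51 + 327.42 + 86.8 = 1052.93
ΣP(Period 0)Q(Period 1) = 1.67×255 + 10.61×19 + 1.03×321 + 0.34×248 = 425.85 + 201.59 + 330.63 + 84.32 = 1042.39
P = 1052.93 / 1042.39 × 100 = 101.0111
Fisher = √(L × P) = √(99.7395 × 101.0111) = 100.3733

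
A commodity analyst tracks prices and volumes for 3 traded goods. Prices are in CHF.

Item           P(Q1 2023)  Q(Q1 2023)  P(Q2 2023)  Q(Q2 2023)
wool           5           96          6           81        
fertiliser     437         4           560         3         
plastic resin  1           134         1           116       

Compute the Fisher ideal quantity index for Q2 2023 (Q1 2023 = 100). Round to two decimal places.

77.46

Laspeyres component (base-period weights):
ΣP(Q1 2023)Q(Q2 2023) = 5×81 + 437×3 + 1×116 = 405 + 1311 + 116 = 1832
ΣP(Q1 2023)Q(Q1 2023) = 5×96 + 437×4 + 1×134 = 480 + 1748 + 134 = 2362
L = 1832 / 2362 × 100 = 77.5614
Paasche component (current-period weights):
ΣP(Q2 2023)Q(Q2 2023) = 6×81 + 560×3 + 1×116 = 486 + 1680 + 116 = 2282
ΣP(Q2 2023)Q(Q1 2023) = 6×96 + 560×4 + 1×134 = 576 + 2240 + 134 = 2950
P = 2282 / 2950 × 100 = 77.3559
Fisher = √(L × P) = √(77.5614 × 77.3559) = 77.4586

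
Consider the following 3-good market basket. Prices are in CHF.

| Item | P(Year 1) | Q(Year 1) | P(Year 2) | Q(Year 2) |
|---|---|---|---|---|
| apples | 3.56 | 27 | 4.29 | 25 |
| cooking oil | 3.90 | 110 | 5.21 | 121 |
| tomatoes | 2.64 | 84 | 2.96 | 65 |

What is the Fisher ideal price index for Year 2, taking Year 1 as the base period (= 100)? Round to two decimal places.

126.25

Laspeyres component (base-period weights):
ΣP(Year 2)Q(Year 1) = 4.29×27 + 5.21×110 + 2.96×84 = 115.83 + 573.1 + 248.64 = 937.57
ΣP(Year 1)Q(Year 1) = 3.56×27 + 3.90×110 + 2.64×84 = 96.12 + 429 + 221.76 = 746.88
L = 937.57 / 746.88 × 100 = 125.5315
Paasche component (current-period weights):
ΣP(Year 2)Q(Year 2) = 4.29×25 + 5.21×121 + 2.96×65 = 107.25 + 630.41 + 192.4 = 930.06
ΣP(Year 1)Q(Year 2) = 3.56×25 + 3.90×121 + 2.64×65 = 89 + 471.9 + 171.6 = 732.5
P = 930.06 / 732.5 × 100 = 126.9706
Fisher = √(L × P) = √(125.5315 × 126.9706) = 126.2490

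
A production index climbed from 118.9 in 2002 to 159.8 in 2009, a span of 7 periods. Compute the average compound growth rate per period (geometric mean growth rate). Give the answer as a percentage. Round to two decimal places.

4.31%

Growth factor = (159.8/118.9)^(1/7) = (1.343987)^(1/7) = 1.043139
Growth rate = 1.043139 − 1 = 0.043139 = 4.3139%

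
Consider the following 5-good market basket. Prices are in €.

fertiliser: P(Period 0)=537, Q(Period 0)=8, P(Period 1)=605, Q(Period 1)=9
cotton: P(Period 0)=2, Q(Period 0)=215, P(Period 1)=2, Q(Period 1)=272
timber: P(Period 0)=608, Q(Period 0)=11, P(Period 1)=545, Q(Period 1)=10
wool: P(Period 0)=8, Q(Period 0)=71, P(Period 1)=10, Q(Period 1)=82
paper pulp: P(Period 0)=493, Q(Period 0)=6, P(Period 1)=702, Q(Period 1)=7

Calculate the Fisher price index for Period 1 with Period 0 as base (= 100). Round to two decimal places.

109.34

Laspeyres component (base-period weights):
ΣP(Period 1)Q(Period 0) = 605×8 + 2×215 + 545×11 + 10×71 + 702×6 = 4840 + 430 + 5995 + 710 + 4212 = 16187
ΣP(Period 0)Q(Period 0) = 537×8 + 2×215 + 608×11 + 8×71 + 493×6 = 4296 + 430 + 6688 + 568 + 2958 = 14940
L = 16187 / 14940 × 100 = 108.3467
Paasche component (current-period weights):
ΣP(Period 1)Q(Period 1) = 605×9 + 2×272 + 545×10 + 10×82 + 702×7 = 5445 + 544 + 5450 + 820 + 4914 = 17173
ΣP(Period 0)Q(Period 1) = 537×9 + 2×272 + 608×10 + 8×82 + 493×7 = 4833 + 544 + 6080 + 656 + 3451 = 15564
P = 17173 / 15564 × 100 = 110.3380
Fisher = √(L × P) = √(108.3467 × 110.3380) = 109.3378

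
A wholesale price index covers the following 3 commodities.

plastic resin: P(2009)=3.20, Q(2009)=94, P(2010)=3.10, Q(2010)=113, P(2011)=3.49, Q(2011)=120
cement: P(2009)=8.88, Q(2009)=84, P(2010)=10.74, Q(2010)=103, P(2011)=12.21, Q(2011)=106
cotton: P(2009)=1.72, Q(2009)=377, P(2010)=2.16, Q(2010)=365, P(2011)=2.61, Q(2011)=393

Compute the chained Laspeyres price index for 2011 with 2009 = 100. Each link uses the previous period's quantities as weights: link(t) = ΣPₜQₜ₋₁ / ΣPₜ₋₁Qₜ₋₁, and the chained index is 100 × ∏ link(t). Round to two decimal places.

137.43

Link 2009→2010:
ΣP(2010)Q(2009) = 3.10×94 + 10.74×84 + 2.16×377 = 291.4 + 902.16 + 814.32 = 2007.88
ΣP(2009)Q(2009) = 3.20×94 + 8.88×84 + 1.72×377 = 300.8 + 745.92 + 648.44 = 1695.16
link = 2007.88/1695.16 = 1.184478
Link 2010→2011:
ΣP(2011)Q(2010) = 3.49×113 + 12.21×103 + 2.61×365 = 394.37 + 1257.63 + 952.65 = 2604.65
ΣP(2010)Q(2010) = 3.10×113 + 10.74×103 + 2.16×365 = 350.3 + 1106.22 + 788.4 = 2244.92
link = 2604.65/2244.92 = 1.160242
Chained index = 100 × 1.184478 × 1.160242 = 137.4281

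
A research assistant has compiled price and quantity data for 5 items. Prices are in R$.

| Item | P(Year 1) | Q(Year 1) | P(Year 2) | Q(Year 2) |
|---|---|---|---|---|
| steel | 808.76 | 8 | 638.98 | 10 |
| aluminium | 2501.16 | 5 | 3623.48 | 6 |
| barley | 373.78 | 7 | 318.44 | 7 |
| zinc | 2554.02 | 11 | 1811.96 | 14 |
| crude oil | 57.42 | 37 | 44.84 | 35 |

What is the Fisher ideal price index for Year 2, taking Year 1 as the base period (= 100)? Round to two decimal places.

Laspeyres component (base-period weights):
ΣP(Year 2)Q(Year 1) = 638.98×8 + 3623.48×5 + 318.44×7 + 1811.96×11 + 44.84×37 = 5111.84 + 18117.4 + 2229.08 + 19931.56 + 1659.08 = 47048.96
ΣP(Year 1)Q(Year 1) = 808.76×8 + 2501.16×5 + 373.78×7 + 2554.02×11 + 57.42×37 = 6470.08 + 12505.8 + 2616.46 + 28094.22 + 2124.54 = 51811.1
L = 47048.96 / 51811.1 × 100 = 90.8086
Paasche component (current-period weights):
ΣP(Year 2)Q(Year 2) = 638.98×10 + 3623.48×6 + 318.44×7 + 1811.96×14 + 44.84×35 = 6389.8 + 21740.88 + 2229.08 + 25367.44 + 1569.4 = 57296.6
ΣP(Year 1)Q(Year 2) = 808.76×10 + 2501.16×6 + 373.78×7 + 2554.02×14 + 57.42×35 = 8087.6 + 15006.96 + 2616.46 + 35756.28 + 2009.7 = 63477
P = 57296.6 / 63477 × 100 = 90.2636
Fisher = √(L × P) = √(90.8086 × 90.2636) = 90.5357

90.54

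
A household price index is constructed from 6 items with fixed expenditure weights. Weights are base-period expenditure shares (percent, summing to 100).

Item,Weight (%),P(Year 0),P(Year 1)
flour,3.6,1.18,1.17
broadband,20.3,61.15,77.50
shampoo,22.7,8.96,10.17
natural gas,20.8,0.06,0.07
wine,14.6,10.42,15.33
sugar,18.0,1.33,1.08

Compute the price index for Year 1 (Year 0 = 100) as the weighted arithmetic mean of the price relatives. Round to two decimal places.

flour: 3.6 × (1.17/1.18) = 3.6 × 0.991525 = 3.5695
broadband: 20.3 × (77.50/61.15) = 20.3 × 1.267375 = 25.7277
shampoo: 22.7 × (10.17/8.96) = 22.7 × 1.135045 = 25.7655
natural gas: 20.8 × (0.07/0.06) = 20.8 × 1.166667 = 24.2667
wine: 14.6 × (15.33/10.42) = 14.6 × 1.471209 = 21.4797
sugar: 18.0 × (1.08/1.33) = 18.0 × 0.812030 = 14.6165
Index = Σ wᵢ·(p₁ᵢ/p₀ᵢ) = 3.5695 + 25.7277 + 25.7655 + 24.2667 + 21.4797 + 14.6165 = 115.4256

115.43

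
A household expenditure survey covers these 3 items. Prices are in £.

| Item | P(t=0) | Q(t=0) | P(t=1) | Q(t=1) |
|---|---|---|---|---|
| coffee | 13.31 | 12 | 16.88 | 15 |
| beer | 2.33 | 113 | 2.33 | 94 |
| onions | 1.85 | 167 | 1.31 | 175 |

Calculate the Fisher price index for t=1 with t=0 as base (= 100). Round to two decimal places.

Laspeyres component (base-period weights):
ΣP(t=1)Q(t=0) = 16.88×12 + 2.33×113 + 1.31×167 = 202.56 + 263.29 + 218.77 = 684.62
ΣP(t=0)Q(t=0) = 13.31×12 + 2.33×113 + 1.85×167 = 159.72 + 263.29 + 308.95 = 731.96
L = 684.62 / 731.96 × 100 = 93.5324
Paasche component (current-period weights):
ΣP(t=1)Q(t=1) = 16.88×15 + 2.33×94 + 1.31×175 = 253.2 + 219.02 + 229.25 = 701.47
ΣP(t=0)Q(t=1) = 13.31×15 + 2.33×94 + 1.85×175 = 199.65 + 219.02 + 323.75 = 742.42
P = 701.47 / 742.42 × 100 = 94.4843
Fisher = √(L × P) = √(93.5324 × 94.4843) = 94.0071

94.01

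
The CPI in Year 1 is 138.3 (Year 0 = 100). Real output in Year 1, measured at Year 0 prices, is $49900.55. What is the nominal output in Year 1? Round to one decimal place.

69012.5

Nominal = Real × (Index/100) = 49900.55 × (138.3/100)
        = 49900.55 × 1.383 = 69012.4607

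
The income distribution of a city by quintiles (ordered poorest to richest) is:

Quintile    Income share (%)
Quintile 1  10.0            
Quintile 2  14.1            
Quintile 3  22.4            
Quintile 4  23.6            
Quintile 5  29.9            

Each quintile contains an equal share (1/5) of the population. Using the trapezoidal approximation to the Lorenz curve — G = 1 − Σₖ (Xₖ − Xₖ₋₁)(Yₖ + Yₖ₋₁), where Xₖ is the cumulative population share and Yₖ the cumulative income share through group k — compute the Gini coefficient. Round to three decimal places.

0.197

Cumulative income shares Yₖ: 0.1000, 0.2410, 0.4650, 0.7010, 1.0000
Σ (Xₖ−Xₖ₋₁)(Yₖ+Yₖ₋₁) = (1/5)(0.1000+0.0000) + (1/5)(0.2410+0.1000) + (1/5)(0.4650+0.2410) + (1/5)(0.7010+0.4650) + (1/5)(1.0000+0.7010)
  = 0.0200 + 0.0682 + 0.1412 + 0.2332 + 0.3402 = 0.8028
G = 1 − 0.8028 = 0.1972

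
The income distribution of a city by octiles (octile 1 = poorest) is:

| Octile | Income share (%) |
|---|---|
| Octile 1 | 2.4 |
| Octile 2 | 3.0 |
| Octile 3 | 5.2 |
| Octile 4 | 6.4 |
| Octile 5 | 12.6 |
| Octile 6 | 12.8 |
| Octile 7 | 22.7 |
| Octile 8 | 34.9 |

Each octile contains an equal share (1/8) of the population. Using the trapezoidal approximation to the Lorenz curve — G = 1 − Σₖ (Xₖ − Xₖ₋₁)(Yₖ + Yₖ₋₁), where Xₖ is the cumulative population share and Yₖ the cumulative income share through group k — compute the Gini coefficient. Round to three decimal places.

Cumulative income shares Yₖ: 0.0240, 0.0540, 0.1060, 0.1700, 0.2960, 0.4240, 0.6510, 1.0000
Σ (Xₖ−Xₖ₋₁)(Yₖ+Yₖ₋₁) = (1/8)(0.0240+0.0000) + (1/8)(0.0540+0.0240) + (1/8)(0.1060+0.0540) + (1/8)(0.1700+0.1060) + (1/8)(0.2960+0.1700) + (1/8)(0.4240+0.2960) + (1/8)(0.6510+0.4240) + (1/8)(1.0000+0.6510)
  = 0.0030 + 0.0097 + 0.0200 + 0.0345 + 0.0583 + 0.0900 + 0.1344 + 0.2064 = 0.5563
G = 1 − 0.5563 = 0.4437

0.444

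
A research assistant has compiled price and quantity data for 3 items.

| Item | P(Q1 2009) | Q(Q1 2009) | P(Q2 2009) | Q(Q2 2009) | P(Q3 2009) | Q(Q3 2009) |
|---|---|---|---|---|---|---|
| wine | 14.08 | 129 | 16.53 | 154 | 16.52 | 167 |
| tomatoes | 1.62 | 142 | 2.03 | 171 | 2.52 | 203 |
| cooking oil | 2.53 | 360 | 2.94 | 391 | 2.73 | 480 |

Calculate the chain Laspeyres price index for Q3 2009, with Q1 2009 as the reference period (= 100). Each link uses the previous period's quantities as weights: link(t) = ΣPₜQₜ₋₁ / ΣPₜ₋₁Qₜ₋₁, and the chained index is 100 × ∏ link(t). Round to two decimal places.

117.65

Link Q1 2009→Q2 2009:
ΣP(Q2 2009)Q(Q1 2009) = 16.53×129 + 2.03×142 + 2.94×360 = 2132.37 + 288.26 + 1058.4 = 3479.03
ΣP(Q1 2009)Q(Q1 2009) = 14.08×129 + 1.62×142 + 2.53×360 = 1816.32 + 230.04 + 910.8 = 2957.16
link = 3479.03/2957.16 = 1.176477
Link Q2 2009→Q3 2009:
ΣP(Q3 2009)Q(Q2 2009) = 16.52×154 + 2.52×171 + 2.73×391 = 2544.08 + 430.92 + 1067.43 = 4042.43
ΣP(Q2 2009)Q(Q2 2009) = 16.53×154 + 2.03×171 + 2.94×391 = 2545.62 + 347.13 + 1149.54 = 4042.29
link = 4042.43/4042.29 = 1.000035
Chained index = 100 × 1.176477 × 1.000035 = 117.6518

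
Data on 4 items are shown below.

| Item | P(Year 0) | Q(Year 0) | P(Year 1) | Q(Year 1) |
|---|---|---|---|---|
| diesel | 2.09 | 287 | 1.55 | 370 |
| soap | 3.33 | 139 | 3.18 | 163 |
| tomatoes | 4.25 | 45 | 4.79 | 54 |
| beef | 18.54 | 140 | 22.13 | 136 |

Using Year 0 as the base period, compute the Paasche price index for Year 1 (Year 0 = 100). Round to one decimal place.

Paasche price index uses current-period quantities as weights.
ΣP(Year 1)·Q(Year 1) = 1.55×370 + 3.18×163 + 4.79×54 + 22.13×136 = 573.5 + 518.34 + 258.66 + 3009.68 = 4360.18
ΣP(Year 0)·Q(Year 1) = 2.09×370 + 3.33×163 + 4.25×54 + 18.54×136 = 773.3 + 542.79 + 229.5 + 2521.44 = 4067.03
Index = 4360.18 / 4067.03 × 100 = 107.2080

107.2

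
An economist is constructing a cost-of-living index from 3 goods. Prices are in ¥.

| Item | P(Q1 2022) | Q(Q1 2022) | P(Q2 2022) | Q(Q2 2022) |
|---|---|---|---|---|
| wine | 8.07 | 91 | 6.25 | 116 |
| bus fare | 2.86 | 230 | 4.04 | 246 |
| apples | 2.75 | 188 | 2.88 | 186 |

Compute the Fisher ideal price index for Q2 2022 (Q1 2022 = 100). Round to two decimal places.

105.81

Laspeyres component (base-period weights):
ΣP(Q2 2022)Q(Q1 2022) = 6.25×91 + 4.04×230 + 2.88×188 = 568.75 + 929.2 + 541.44 = 2039.39
ΣP(Q1 2022)Q(Q1 2022) = 8.07×91 + 2.86×230 + 2.75×188 = 734.37 + 657.8 + 517 = 1909.17
L = 2039.39 / 1909.17 × 100 = 106.8208
Paasche component (current-period weights):
ΣP(Q2 2022)Q(Q2 2022) = 6.25×116 + 4.04×246 + 2.88×186 = 725 + 993.84 + 535.68 = 2254.52
ΣP(Q1 2022)Q(Q2 2022) = 8.07×116 + 2.86×246 + 2.75×186 = 936.12 + 703.56 + 511.5 = 2151.18
P = 2254.52 / 2151.18 × 100 = 104.8039
Fisher = √(L × P) = √(106.8208 × 104.8039) = 105.8075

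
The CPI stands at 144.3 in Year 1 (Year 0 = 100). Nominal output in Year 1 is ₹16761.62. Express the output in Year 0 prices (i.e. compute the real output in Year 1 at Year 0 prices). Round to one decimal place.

11615.8

Real = Nominal ÷ (Index/100) = 16761.62 ÷ (144.3/100)
     = 16761.62 ÷ 1.443 = 11615.8143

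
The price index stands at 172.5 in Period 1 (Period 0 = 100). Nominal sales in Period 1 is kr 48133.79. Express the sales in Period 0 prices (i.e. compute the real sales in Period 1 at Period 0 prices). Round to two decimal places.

Real = Nominal ÷ (Index/100) = 48133.79 ÷ (172.5/100)
     = 48133.79 ÷ 1.725 = 27903.6464

27903.65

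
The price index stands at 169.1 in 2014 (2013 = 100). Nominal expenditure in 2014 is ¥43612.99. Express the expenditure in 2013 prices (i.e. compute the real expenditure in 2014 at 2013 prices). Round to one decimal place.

25791.2

Real = Nominal ÷ (Index/100) = 43612.99 ÷ (169.1/100)
     = 43612.99 ÷ 1.691 = 25791.2419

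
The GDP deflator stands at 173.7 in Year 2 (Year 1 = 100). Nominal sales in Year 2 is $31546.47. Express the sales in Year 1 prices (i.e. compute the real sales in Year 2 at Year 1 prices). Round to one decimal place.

Real = Nominal ÷ (Index/100) = 31546.47 ÷ (173.7/100)
     = 31546.47 ÷ 1.737 = 18161.4680

18161.5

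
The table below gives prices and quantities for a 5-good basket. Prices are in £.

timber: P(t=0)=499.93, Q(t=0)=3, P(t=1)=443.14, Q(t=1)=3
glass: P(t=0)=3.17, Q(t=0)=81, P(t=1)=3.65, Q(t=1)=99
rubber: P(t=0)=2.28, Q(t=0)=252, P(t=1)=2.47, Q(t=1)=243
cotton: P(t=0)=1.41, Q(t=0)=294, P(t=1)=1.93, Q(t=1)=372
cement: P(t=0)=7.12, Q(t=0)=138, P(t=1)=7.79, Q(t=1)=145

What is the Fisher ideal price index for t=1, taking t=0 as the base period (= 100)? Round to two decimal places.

104.89

Laspeyres component (base-period weights):
ΣP(t=1)Q(t=0) = 443.14×3 + 3.65×81 + 2.47×252 + 1.93×294 + 7.79×138 = 1329.42 + 295.65 + 622.44 + 567.42 + 1075.02 = 3889.95
ΣP(t=0)Q(t=0) = 499.93×3 + 3.17×81 + 2.28×252 + 1.41×294 + 7.12×138 = 1499.79 + 256.77 + 574.56 + 414.54 + 982.56 = 3728.22
L = 3889.95 / 3728.22 × 100 = 104.3380
Paasche component (current-period weights):
ΣP(t=1)Q(t=1) = 443.14×3 + 3.65×99 + 2.47×243 + 1.93×372 + 7.79×145 = 1329.42 + 361.35 + 600.21 + 717.96 + 1129.55 = 4138.49
ΣP(t=0)Q(t=1) = 499.93×3 + 3.17×99 + 2.28×243 + 1.41×372 + 7.12×145 = 1499.79 + 313.83 + 554.04 + 524.52 + 1032.4 = 3924.58
P = 4138.49 / 3924.58 × 100 = 105.4505
Fisher = √(L × P) = √(104.3380 × 105.4505) = 104.8928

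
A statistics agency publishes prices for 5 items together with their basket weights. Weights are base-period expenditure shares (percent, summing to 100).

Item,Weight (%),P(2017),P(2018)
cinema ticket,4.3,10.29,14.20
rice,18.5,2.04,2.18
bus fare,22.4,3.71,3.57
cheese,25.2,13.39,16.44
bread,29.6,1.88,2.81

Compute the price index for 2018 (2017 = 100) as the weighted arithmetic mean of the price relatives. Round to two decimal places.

122.44

cinema ticket: 4.3 × (14.20/10.29) = 4.3 × 1.379981 = 5.9339
rice: 18.5 × (2.18/2.04) = 18.5 × 1.068627 = 19.7696
bus fare: 22.4 × (3.57/3.71) = 22.4 × 0.962264 = 21.5547
cheese: 25.2 × (16.44/13.39) = 25.2 × 1.227782 = 30.9401
bread: 29.6 × (2.81/1.88) = 29.6 × 1.494681 = 44.2426
Index = Σ wᵢ·(p₁ᵢ/p₀ᵢ) = 5.9339 + 19.7696 + 21.5547 + 30.9401 + 44.2426 = 122.4409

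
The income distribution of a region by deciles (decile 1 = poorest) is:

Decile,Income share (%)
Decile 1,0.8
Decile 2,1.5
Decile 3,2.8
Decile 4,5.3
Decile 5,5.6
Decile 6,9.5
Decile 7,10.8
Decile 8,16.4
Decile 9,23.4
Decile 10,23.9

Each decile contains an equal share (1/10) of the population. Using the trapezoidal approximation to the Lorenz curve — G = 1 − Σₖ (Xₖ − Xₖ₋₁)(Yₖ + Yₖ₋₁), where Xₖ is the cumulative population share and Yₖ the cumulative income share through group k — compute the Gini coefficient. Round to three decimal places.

Cumulative income shares Yₖ: 0.0080, 0.0230, 0.0510, 0.1040, 0.1600, 0.2550, 0.3630, 0.5270, 0.7610, 1.0000
Σ (Xₖ−Xₖ₋₁)(Yₖ+Yₖ₋₁) = (1/10)(0.0080+0.0000) + (1/10)(0.0230+0.0080) + (1/10)(0.0510+0.0230) + (1/10)(0.1040+0.0510) + (1/10)(0.1600+0.1040) + (1/10)(0.2550+0.1600) + (1/10)(0.3630+0.2550) + (1/10)(0.5270+0.3630) + (1/10)(0.7610+0.5270) + (1/10)(1.0000+0.7610)
  = 0.0008 + 0.0031 + 0.0074 + 0.0155 + 0.0264 + 0.0415 + 0.0618 + 0.0890 + 0.1288 + 0.1761 = 0.5504
G = 1 − 0.5504 = 0.4496

0.450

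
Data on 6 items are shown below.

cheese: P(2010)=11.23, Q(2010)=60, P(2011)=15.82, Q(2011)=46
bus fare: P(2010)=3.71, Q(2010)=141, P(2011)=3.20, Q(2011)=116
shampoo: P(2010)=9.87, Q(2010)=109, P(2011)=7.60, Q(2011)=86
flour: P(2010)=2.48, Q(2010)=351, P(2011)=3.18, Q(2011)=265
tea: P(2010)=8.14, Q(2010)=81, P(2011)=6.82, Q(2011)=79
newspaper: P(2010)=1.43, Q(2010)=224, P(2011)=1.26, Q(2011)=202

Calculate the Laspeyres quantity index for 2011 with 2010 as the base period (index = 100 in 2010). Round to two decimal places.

82.10

Laspeyres quantity index uses base-period prices as weights.
ΣP(2010)·Q(2011) = 11.23×46 + 3.71×116 + 9.87×86 + 2.48×265 + 8.14×79 + 1.43×202 = 516.58 + 430.36 + 848.82 + 657.2 + 643.06 + 288.86 = 3384.88
ΣP(2010)·Q(2010) = 11.23×60 + 3.71×141 + 9.87×109 + 2.48×351 + 8.14×81 + 1.43×224 = 673.8 + 523.11 + 1075.83 + 870.48 + 659.34 + 320.32 = 4122.88
Index = 3384.88 / 4122.88 × 100 = 82.0999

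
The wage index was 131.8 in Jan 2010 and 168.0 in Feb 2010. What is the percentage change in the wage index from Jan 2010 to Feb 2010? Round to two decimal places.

27.47%

Change = (168.0 − 131.8) / 131.8 × 100
       = 36.2 / 131.8 × 100 = 27.4659%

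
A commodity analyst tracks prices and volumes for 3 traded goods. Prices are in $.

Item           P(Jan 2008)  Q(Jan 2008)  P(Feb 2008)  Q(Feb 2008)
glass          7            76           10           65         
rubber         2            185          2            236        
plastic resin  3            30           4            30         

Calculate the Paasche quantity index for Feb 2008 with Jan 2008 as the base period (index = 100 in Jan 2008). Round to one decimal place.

99.4

Paasche quantity index uses current-period prices as weights.
ΣP(Feb 2008)·Q(Feb 2008) = 10×65 + 2×236 + 4×30 = 650 + 472 + 120 = 1242
ΣP(Feb 2008)·Q(Jan 2008) = 10×76 + 2×185 + 4×30 = 760 + 370 + 120 = 1250
Index = 1242 / 1250 × 100 = 99.3600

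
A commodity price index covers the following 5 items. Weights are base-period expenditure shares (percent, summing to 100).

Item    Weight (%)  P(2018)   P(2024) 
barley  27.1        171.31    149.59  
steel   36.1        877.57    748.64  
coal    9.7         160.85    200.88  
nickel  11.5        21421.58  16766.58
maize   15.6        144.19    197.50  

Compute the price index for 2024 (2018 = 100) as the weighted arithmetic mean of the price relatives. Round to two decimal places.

96.94

barley: 27.1 × (149.59/171.31) = 27.1 × 0.873212 = 23.6641
steel: 36.1 × (748.64/877.57) = 36.1 × 0.853083 = 30.7963
coal: 9.7 × (200.88/160.85) = 9.7 × 1.248865 = 12.1140
nickel: 11.5 × (16766.58/21421.58) = 11.5 × 0.782696 = 9.0010
maize: 15.6 × (197.50/144.19) = 15.6 × 1.369721 = 21.3676
Index = Σ wᵢ·(p₁ᵢ/p₀ᵢ) = 23.6641 + 30.7963 + 12.1140 + 9.0010 + 21.3676 = 96.9430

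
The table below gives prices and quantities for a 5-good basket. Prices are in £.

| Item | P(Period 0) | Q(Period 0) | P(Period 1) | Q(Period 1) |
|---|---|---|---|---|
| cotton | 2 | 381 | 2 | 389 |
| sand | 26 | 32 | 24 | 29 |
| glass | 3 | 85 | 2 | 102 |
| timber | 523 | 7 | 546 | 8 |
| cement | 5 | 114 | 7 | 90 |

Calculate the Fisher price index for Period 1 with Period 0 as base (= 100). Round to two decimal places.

103.55

Laspeyres component (base-period weights):
ΣP(Period 1)Q(Period 0) = 2×381 + 24×32 + 2×85 + 546×7 + 7×114 = 762 + 768 + 170 + 3822 + 798 = 6320
ΣP(Period 0)Q(Period 0) = 2×381 + 26×32 + 3×85 + 523×7 + 5×114 = 762 + 832 + 255 + 3661 + 570 = 6080
L = 6320 / 6080 × 100 = 103.9474
Paasche component (current-period weights):
ΣP(Period 1)Q(Period 1) = 2×389 + 24×29 + 2×102 + 546×8 + 7×90 = 778 + 696 + 204 + 4368 + 630 = 6676
ΣP(Period 0)Q(Period 1) = 2×389 + 26×29 + 3×102 + 523×8 + 5×90 = 778 + 754 + 306 + 4184 + 450 = 6472
P = 6676 / 6472 × 100 = 103.1520
Fisher = √(L × P) = √(103.9474 × 103.1520) = 103.5489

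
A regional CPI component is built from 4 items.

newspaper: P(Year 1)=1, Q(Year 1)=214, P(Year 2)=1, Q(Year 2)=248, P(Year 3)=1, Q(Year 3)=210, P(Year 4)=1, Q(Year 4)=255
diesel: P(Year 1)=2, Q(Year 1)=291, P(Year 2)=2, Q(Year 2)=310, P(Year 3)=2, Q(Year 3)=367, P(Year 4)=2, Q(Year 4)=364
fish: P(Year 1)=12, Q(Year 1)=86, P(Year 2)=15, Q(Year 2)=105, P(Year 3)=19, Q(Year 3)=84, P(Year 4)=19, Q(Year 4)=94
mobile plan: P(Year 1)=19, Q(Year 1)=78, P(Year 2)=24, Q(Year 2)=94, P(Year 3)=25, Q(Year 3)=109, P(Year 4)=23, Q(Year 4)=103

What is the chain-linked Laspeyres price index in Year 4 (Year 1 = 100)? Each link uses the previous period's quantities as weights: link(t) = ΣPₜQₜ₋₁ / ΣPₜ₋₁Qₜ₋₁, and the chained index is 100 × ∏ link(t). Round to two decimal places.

Link Year 1→Year 2:
ΣP(Year 2)Q(Year 1) = 1×214 + 2×291 + 15×86 + 24×78 = 214 + 582 + 1290 + 1872 = 3958
ΣP(Year 1)Q(Year 1) = 1×214 + 2×291 + 12×86 + 19×78 = 214 + 582 + 1032 + 1482 = 3310
link = 3958/3310 = 1.195770
Link Year 2→Year 3:
ΣP(Year 3)Q(Year 2) = 1×248 + 2×310 + 19×105 + 25×94 = 248 + 620 + 1995 + 2350 = 5213
ΣP(Year 2)Q(Year 2) = 1×248 + 2×310 + 15×105 + 24×94 = 248 + 620 + 1575 + 2256 = 4699
link = 5213/4699 = 1.109385
Link Year 3→Year 4:
ΣP(Year 4)Q(Year 3) = 1×210 + 2×367 + 19×84 + 23×109 = 210 + 734 + 1596 + 2507 = 5047
ΣP(Year 3)Q(Year 3) = 1×210 + 2×367 + 19×84 + 25×109 = 210 + 734 + 1596 + 2725 = 5265
link = 5047/5265 = 0.958594
Chained index = 100 × 1.195770 × 1.109385 × 0.958594 = 127.1642

127.16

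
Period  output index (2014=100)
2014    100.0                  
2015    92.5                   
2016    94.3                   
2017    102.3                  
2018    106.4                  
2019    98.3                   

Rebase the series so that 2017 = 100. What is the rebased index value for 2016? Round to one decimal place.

Rebased(2016) = 94.3 / 102.3 × 100 = 92.1799

92.2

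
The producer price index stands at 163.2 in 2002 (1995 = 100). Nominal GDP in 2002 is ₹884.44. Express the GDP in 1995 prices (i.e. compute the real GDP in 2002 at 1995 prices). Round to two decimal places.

Real = Nominal ÷ (Index/100) = 884.44 ÷ (163.2/100)
     = 884.44 ÷ 1.632 = 541.9363

541.94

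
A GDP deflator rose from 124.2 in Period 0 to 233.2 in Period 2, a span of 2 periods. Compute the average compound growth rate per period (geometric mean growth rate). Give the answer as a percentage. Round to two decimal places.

Growth factor = (233.2/124.2)^(1/2) = (1.877617)^(1/2) = 1.370262
Growth rate = 1.370262 − 1 = 0.370262 = 37.0262%

37.03%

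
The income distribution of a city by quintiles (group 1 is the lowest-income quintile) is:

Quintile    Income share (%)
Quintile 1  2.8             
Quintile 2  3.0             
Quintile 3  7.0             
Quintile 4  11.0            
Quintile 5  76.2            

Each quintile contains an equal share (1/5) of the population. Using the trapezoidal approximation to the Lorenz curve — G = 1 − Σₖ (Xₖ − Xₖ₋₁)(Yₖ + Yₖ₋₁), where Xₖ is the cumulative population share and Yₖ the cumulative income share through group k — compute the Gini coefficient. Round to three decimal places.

Cumulative income shares Yₖ: 0.0280, 0.0580, 0.1280, 0.2380, 1.0000
Σ (Xₖ−Xₖ₋₁)(Yₖ+Yₖ₋₁) = (1/5)(0.0280+0.0000) + (1/5)(0.0580+0.0280) + (1/5)(0.1280+0.0580) + (1/5)(0.2380+0.1280) + (1/5)(1.0000+0.2380)
  = 0.0056 + 0.0172 + 0.0372 + 0.0732 + 0.2476 = 0.3808
G = 1 − 0.3808 = 0.6192

0.619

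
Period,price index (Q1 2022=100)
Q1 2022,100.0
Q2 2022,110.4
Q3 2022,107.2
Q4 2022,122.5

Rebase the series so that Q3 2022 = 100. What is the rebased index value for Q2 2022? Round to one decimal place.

Rebased(Q2 2022) = 110.4 / 107.2 × 100 = 102.9851

103.0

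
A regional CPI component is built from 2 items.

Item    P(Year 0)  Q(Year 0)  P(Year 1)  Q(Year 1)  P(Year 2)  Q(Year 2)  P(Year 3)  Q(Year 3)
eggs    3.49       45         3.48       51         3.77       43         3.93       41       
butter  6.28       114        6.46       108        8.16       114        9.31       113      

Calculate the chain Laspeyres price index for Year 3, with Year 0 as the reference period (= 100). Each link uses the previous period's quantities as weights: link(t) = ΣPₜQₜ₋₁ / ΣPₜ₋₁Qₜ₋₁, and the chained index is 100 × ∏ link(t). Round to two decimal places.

141.34

Link Year 0→Year 1:
ΣP(Year 1)Q(Year 0) = 3.48×45 + 6.46×114 = 156.6 + 736.44 = 893.04
ΣP(Year 0)Q(Year 0) = 3.49×45 + 6.28×114 = 157.05 + 715.92 = 872.97
link = 893.04/872.97 = 1.022990
Link Year 1→Year 2:
ΣP(Year 2)Q(Year 1) = 3.77×51 + 8.16×108 = 192.27 + 881.28 = 1073.55
ΣP(Year 1)Q(Year 1) = 3.48×51 + 6.46×108 = 177.48 + 697.68 = 875.16
link = 1073.55/875.16 = 1.226690
Link Year 2→Year 3:
ΣP(Year 3)Q(Year 2) = 3.93×43 + 9.31×114 = 168.99 + 1061.34 = 1230.33
ΣP(Year 2)Q(Year 2) = 3.77×43 + 8.16×114 = 162.11 + 930.24 = 1092.35
link = 1230.33/1092.35 = 1.126315
Chained index = 100 × 1.022990 × 1.226690 × 1.126315 = 141.3404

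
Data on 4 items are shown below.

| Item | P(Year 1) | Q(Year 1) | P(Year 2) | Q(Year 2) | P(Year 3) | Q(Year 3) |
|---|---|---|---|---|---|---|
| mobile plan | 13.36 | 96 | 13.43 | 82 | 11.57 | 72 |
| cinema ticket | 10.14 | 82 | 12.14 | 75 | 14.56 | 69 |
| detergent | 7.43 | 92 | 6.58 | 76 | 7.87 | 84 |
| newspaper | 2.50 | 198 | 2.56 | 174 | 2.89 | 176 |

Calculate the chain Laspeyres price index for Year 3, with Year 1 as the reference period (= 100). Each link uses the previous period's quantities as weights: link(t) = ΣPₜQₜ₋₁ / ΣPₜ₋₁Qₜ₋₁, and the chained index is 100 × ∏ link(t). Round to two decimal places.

109.61

Link Year 1→Year 2:
ΣP(Year 2)Q(Year 1) = 13.43×96 + 12.14×82 + 6.58×92 + 2.56×198 = 1289.28 + 995.48 + 605.36 + 506.88 = 3397
ΣP(Year 1)Q(Year 1) = 13.36×96 + 10.14×82 + 7.43×92 + 2.50×198 = 1282.56 + 831.48 + 683.56 + 495 = 3292.6
link = 3397/3292.6 = 1.031707
Link Year 2→Year 3:
ΣP(Year 3)Q(Year 2) = 11.57×82 + 14.56×75 + 7.87×76 + 2.89×174 = 948.74 + 1092 + 598.12 + 502.86 = 3141.72
ΣP(Year 2)Q(Year 2) = 13.43×82 + 12.14×75 + 6.58×76 + 2.56×174 = 1101.26 + 910.5 + 500.08 + 445.44 = 2957.28
link = 3141.72/2957.28 = 1.062368
Chained index = 100 × 1.031707 × 1.062368 = 109.6053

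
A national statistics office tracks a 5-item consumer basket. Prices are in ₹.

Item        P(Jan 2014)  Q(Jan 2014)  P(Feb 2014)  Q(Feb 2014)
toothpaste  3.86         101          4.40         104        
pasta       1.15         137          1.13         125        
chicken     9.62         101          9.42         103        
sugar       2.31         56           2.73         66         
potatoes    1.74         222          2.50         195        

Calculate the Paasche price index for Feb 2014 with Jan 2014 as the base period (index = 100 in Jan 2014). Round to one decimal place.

110.3

Paasche price index uses current-period quantities as weights.
ΣP(Feb 2014)·Q(Feb 2014) = 4.40×104 + 1.13×125 + 9.42×103 + 2.73×66 + 2.50×195 = 457.6 + 141.25 + 970.26 + 180.18 + 487.5 = 2236.79
ΣP(Jan 2014)·Q(Feb 2014) = 3.86×104 + 1.15×125 + 9.62×103 + 2.31×66 + 1.74×195 = 401.44 + 143.75 + 990.86 + 152.46 + 339.3 = 2027.81
Index = 2236.79 / 2027.81 × 100 = 110.3057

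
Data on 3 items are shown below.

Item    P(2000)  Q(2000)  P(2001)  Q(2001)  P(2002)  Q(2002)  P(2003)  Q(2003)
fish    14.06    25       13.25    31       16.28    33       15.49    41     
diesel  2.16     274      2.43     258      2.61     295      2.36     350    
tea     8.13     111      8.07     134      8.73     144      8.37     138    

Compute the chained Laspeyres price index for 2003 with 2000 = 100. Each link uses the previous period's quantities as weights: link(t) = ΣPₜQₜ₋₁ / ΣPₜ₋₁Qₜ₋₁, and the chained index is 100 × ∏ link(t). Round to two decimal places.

106.90

Link 2000→2001:
ΣP(2001)Q(2000) = 13.25×25 + 2.43×274 + 8.07×111 = 331.25 + 665.82 + 895.77 = 1892.84
ΣP(2000)Q(2000) = 14.06×25 + 2.16×274 + 8.13×111 = 351.5 + 591.84 + 902.43 = 1845.77
link = 1892.84/1845.77 = 1.025502
Link 2001→2002:
ΣP(2002)Q(2001) = 16.28×31 + 2.61×258 + 8.73×134 = 504.68 + 673.38 + 1169.82 = 2347.88
ΣP(2001)Q(2001) = 13.25×31 + 2.43×258 + 8.07×134 = 410.75 + 626.94 + 1081.38 = 2119.07
link = 2347.88/2119.07 = 1.107977
Link 2002→2003:
ΣP(2003)Q(2002) = 15.49×33 + 2.36×295 + 8.37×144 = 511.17 + 696.2 + 1205.28 = 2412.65
ΣP(2002)Q(2002) = 16.28×33 + 2.61×295 + 8.73×144 = 537.24 + 769.95 + 1257.12 = 2564.31
link = 2412.65/2564.31 = 0.940857
Chained index = 100 × 1.025502 × 1.107977 × 0.940857 = 106.9032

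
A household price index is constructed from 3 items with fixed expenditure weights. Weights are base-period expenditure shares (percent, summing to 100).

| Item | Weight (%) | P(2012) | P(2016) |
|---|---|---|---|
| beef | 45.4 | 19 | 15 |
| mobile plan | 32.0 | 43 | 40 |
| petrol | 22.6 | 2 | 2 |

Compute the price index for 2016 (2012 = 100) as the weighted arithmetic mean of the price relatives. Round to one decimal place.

beef: 45.4 × (15/19) = 45.4 × 0.789474 = 35.8421
mobile plan: 32.0 × (40/43) = 32.0 × 0.930233 = 29.7674
petrol: 22.6 × (2/2) = 22.6 × 1.000000 = 22.6000
Index = Σ wᵢ·(p₁ᵢ/p₀ᵢ) = 35.8421 + 29.7674 + 22.6000 = 88.2095

88.2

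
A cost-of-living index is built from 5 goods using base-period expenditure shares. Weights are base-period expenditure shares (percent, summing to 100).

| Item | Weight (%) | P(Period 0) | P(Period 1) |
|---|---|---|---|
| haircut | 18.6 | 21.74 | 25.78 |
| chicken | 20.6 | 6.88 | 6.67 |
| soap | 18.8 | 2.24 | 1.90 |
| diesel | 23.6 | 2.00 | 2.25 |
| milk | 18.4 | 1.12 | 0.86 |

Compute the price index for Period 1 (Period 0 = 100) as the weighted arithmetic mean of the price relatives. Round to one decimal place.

haircut: 18.6 × (25.78/21.74) = 18.6 × 1.185833 = 22.0565
chicken: 20.6 × (6.67/6.88) = 20.6 × 0.969477 = 19.9712
soap: 18.8 × (1.90/2.24) = 18.8 × 0.848214 = 15.9464
diesel: 23.6 × (2.25/2.00) = 23.6 × 1.125000 = 26.5500
milk: 18.4 × (0.86/1.12) = 18.4 × 0.767857 = 14.1286
Index = Σ wᵢ·(p₁ᵢ/p₀ᵢ) = 22.0565 + 19.9712 + 15.9464 + 26.5500 + 14.1286 = 98.6527

98.7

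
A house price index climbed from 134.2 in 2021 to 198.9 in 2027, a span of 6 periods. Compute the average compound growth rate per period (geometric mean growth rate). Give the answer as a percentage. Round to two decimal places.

6.78%

Growth factor = (198.9/134.2)^(1/6) = (1.482116)^(1/6) = 1.067777
Growth rate = 1.067777 − 1 = 0.067777 = 6.7777%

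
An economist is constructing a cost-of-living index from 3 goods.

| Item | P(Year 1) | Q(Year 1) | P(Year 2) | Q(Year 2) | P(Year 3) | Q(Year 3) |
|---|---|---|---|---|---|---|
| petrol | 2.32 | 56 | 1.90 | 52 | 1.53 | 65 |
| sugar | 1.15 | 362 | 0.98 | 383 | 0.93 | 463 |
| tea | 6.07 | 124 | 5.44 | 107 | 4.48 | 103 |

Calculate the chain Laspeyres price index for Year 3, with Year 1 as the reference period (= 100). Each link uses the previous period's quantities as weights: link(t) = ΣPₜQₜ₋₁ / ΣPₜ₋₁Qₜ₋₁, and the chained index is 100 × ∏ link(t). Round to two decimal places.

Link Year 1→Year 2:
ΣP(Year 2)Q(Year 1) = 1.90×56 + 0.98×362 + 5.44×124 = 106.4 + 354.76 + 674.56 = 1135.72
ΣP(Year 1)Q(Year 1) = 2.32×56 + 1.15×362 + 6.07×124 = 129.92 + 416.3 + 752.68 = 1298.9
link = 1135.72/1298.9 = 0.874371
Link Year 2→Year 3:
ΣP(Year 3)Q(Year 2) = 1.53×52 + 0.93×383 + 4.48×107 = 79.56 + 356.19 + 479.36 = 915.11
ΣP(Year 2)Q(Year 2) = 1.90×52 + 0.98×383 + 5.44×107 = 98.8 + 375.34 + 582.08 = 1056.22
link = 915.11/1056.22 = 0.866401
Chained index = 100 × 0.874371 × 0.866401 = 75.7556

75.76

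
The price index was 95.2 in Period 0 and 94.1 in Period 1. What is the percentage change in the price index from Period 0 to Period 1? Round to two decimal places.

Change = (94.1 − 95.2) / 95.2 × 100
       = -1.1 / 95.2 × 100 = -1.1555%

-1.16%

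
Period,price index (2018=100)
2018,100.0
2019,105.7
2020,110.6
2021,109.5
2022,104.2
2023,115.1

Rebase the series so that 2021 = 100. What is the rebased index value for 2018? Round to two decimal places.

Rebased(2018) = 100.0 / 109.5 × 100 = 91.3242

91.32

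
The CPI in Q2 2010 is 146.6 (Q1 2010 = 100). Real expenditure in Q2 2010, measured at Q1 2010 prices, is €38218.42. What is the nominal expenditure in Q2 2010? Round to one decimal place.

56028.2

Nominal = Real × (Index/100) = 38218.42 × (146.6/100)
        = 38218.42 × 1.466 = 56028.2037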